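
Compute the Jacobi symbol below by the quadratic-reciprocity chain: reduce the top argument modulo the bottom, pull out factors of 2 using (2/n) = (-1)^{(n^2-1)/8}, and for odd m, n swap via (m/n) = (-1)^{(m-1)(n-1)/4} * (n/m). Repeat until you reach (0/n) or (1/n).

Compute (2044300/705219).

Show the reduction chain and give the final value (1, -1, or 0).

1

(2044300/705219) = (633862/705219)   [reduce mod 705219]
633862 = 2^1·316931; (2/705219) = -1 since 705219 mod 8 = 3, so (633862/705219) = (-1)^1·(316931/705219); sign now -1
reciprocity: (316931/705219) = -1·(705219/316931) since 316931 mod 4 = 3, 705219 mod 4 = 3; sign now +1
(705219/316931) = (71357/316931)   [reduce mod 316931]
reciprocity: (71357/316931) = +1·(316931/71357) since 71357 mod 4 = 1, 316931 mod 4 = 3; sign now +1
(316931/71357) = (31503/71357)   [reduce mod 71357]
reciprocity: (31503/71357) = +1·(71357/31503) since 31503 mod 4 = 3, 71357 mod 4 = 1; sign now +1
(71357/31503) = (8351/31503)   [reduce mod 31503]
reciprocity: (8351/31503) = -1·(31503/8351) since 8351 mod 4 = 3, 31503 mod 4 = 3; sign now -1
(31503/8351) = (6450/8351)   [reduce mod 8351]
6450 = 2^1·3225; (2/8351) = +1 since 8351 mod 8 = 7, so (6450/8351) = (+1)^1·(3225/8351); sign now -1
reciprocity: (3225/8351) = +1·(8351/3225) since 3225 mod 4 = 1, 8351 mod 4 = 3; sign now -1
(8351/3225) = (1901/3225)   [reduce mod 3225]
reciprocity: (1901/3225) = +1·(3225/1901) since 1901 mod 4 = 1, 3225 mod 4 = 1; sign now -1
(3225/1901) = (1324/1901)   [reduce mod 1901]
1324 = 2^2·331; (2/1901) = -1 since 1901 mod 8 = 5, so (1324/1901) = (-1)^2·(331/1901); sign now -1
reciprocity: (331/1901) = +1·(1901/331) since 331 mod 4 = 3, 1901 mod 4 = 1; sign now -1
(1901/331) = (246/331)   [reduce mod 331]
246 = 2^1·123; (2/331) = -1 since 331 mod 8 = 3, so (246/331) = (-1)^1·(123/331); sign now +1
reciprocity: (123/331) = -1·(331/123) since 123 mod 4 = 3, 331 mod 4 = 3; sign now -1
(331/123) = (85/123)   [reduce mod 123]
reciprocity: (85/123) = +1·(123/85) since 85 mod 4 = 1, 123 mod 4 = 3; sign now -1
(123/85) = (38/85)   [reduce mod 85]
38 = 2^1·19; (2/85) = -1 since 85 mod 8 = 5, so (38/85) = (-1)^1·(19/85); sign now +1
reciprocity: (19/85) = +1·(85/19) since 19 mod 4 = 3, 85 mod 4 = 1; sign now +1
(85/19) = (9/19)   [reduce mod 19]
reciprocity: (9/19) = +1·(19/9) since 9 mod 4 = 1, 19 mod 4 = 3; sign now +1
(19/9) = (1/9)   [reduce mod 9]
(1/9) = 1; final value = sign = +1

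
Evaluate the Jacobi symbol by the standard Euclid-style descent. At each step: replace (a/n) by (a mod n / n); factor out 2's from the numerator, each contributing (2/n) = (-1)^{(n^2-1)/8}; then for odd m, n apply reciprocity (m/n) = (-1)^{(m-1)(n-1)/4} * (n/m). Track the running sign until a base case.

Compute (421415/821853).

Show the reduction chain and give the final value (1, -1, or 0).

-1

flip (421415/821853) -> (821853/421415): both odd, 421415 mod 4 = 3, 821853 mod 4 = 1, so the flip contributes +1; sign now +1
(821853/421415): 821853 mod 421415 = 400438, so (821853/421415) = (400438/421415)
factor out 2^1: 400438 = 2^1·200219; with 421415 mod 8 = 7, (2/421415) = +1; sign now +1; continue with (200219/421415)
flip (200219/421415) -> (421415/200219): both odd, 200219 mod 4 = 3, 421415 mod 4 = 3, so the flip contributes -1; sign now -1
(421415/200219): 421415 mod 200219 = 20977, so (421415/200219) = (20977/200219)
flip (20977/200219) -> (200219/20977): both odd, 20977 mod 4 = 1, 200219 mod 4 = 3, so the flip contributes +1; sign now -1
(200219/20977): 200219 mod 20977 = 11426, so (200219/20977) = (11426/20977)
factor out 2^1: 11426 = 2^1·5713; with 20977 mod 8 = 1, (2/20977) = +1; sign now -1; continue with (5713/20977)
flip (5713/20977) -> (20977/5713): both odd, 5713 mod 4 = 1, 20977 mod 4 = 1, so the flip contributes +1; sign now -1
(20977/5713): 20977 mod 5713 = 3838, so (20977/5713) = (3838/5713)
factor out 2^1: 3838 = 2^1·1919; with 5713 mod 8 = 1, (2/5713) = +1; sign now -1; continue with (1919/5713)
flip (1919/5713) -> (5713/1919): both odd, 1919 mod 4 = 3, 5713 mod 4 = 1, so the flip contributes +1; sign now -1
(5713/1919): 5713 mod 1919 = 1875, so (5713/1919) = (1875/1919)
flip (1875/1919) -> (1919/1875): both odd, 1875 mod 4 = 3, 1919 mod 4 = 3, so the flip contributes -1; sign now +1
(1919/1875): 1919 mod 1875 = 44, so (1919/1875) = (44/1875)
factor out 2^2: 44 = 2^2·11; with 1875 mod 8 = 3, (2/1875) = -1; sign now +1; continue with (11/1875)
flip (11/1875) -> (1875/11): both odd, 11 mod 4 = 3, 1875 mod 4 = 3, so the flip contributes -1; sign now -1
(1875/11): 1875 mod 11 = 5, so (1875/11) = (5/11)
flip (5/11) -> (11/5): both odd, 5 mod 4 = 1, 11 mod 4 = 3, so the flip contributes +1; sign now -1
(11/5): 11 mod 5 = 1, so (11/5) = (1/5)
reached (1/5) = 1, so the symbol is -1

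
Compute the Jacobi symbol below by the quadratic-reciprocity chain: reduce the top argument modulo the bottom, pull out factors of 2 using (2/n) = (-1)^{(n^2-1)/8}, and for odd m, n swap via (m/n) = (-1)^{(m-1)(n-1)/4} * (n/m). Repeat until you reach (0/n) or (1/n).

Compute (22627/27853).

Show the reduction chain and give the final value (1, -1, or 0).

reciprocity: (22627/27853) = +1·(27853/22627) since 22627 mod 4 = 3, 27853 mod 4 = 1; sign now +1
(27853/22627) = (5226/22627)   [reduce mod 22627]
5226 = 2^1·2613; (2/22627) = -1 since 22627 mod 8 = 3, so (5226/22627) = (-1)^1·(2613/22627); sign now -1
reciprocity: (2613/22627) = +1·(22627/2613) since 2613 mod 4 = 1, 22627 mod 4 = 3; sign now -1
(22627/2613) = (1723/2613)   [reduce mod 2613]
reciprocity: (1723/2613) = +1·(2613/1723) since 1723 mod 4 = 3, 2613 mod 4 = 1; sign now -1
(2613/1723) = (890/1723)   [reduce mod 1723]
890 = 2^1·445; (2/1723) = -1 since 1723 mod 8 = 3, so (890/1723) = (-1)^1·(445/1723); sign now +1
reciprocity: (445/1723) = +1·(1723/445) since 445 mod 4 = 1, 1723 mod 4 = 3; sign now +1
(1723/445) = (388/445)   [reduce mod 445]
388 = 2^2·97; (2/445) = -1 since 445 mod 8 = 5, so (388/445) = (-1)^2·(97/445); sign now +1
reciprocity: (97/445) = +1·(445/97) since 97 mod 4 = 1, 445 mod 4 = 1; sign now +1
(445/97) = (57/97)   [reduce mod 97]
reciprocity: (57/97) = +1·(97/57) since 57 mod 4 = 1, 97 mod 4 = 1; sign now +1
(97/57) = (40/57)   [reduce mod 57]
40 = 2^3·5; (2/57) = +1 since 57 mod 8 = 1, so (40/57) = (+1)^3·(5/57); sign now +1
reciprocity: (5/57) = +1·(57/5) since 5 mod 4 = 1, 57 mod 4 = 1; sign now +1
(57/5) = (2/5)   [reduce mod 5]
2 = 2^1·1; (2/5) = -1 since 5 mod 8 = 5, so (2/5) = (-1)^1·(1/5); sign now -1
(1/5) = 1; final value = sign = -1

-1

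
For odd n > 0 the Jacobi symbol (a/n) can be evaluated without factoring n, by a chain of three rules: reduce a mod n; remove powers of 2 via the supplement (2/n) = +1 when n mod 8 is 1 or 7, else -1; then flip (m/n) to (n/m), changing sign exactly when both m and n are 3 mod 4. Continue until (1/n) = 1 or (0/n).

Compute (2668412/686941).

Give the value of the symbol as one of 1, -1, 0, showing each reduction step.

(2668412/686941) = (607589/686941)   [reduce mod 686941]
reciprocity: (607589/686941) = +1·(686941/607589) since 607589 mod 4 = 1, 686941 mod 4 = 1; sign now +1
(686941/607589) = (79352/607589)   [reduce mod 607589]
79352 = 2^3·9919; (2/607589) = -1 since 607589 mod 8 = 5, so (79352/607589) = (-1)^3·(9919/607589); sign now -1
reciprocity: (9919/607589) = +1·(607589/9919) since 9919 mod 4 = 3, 607589 mod 4 = 1; sign now -1
(607589/9919) = (2530/9919)   [reduce mod 9919]
2530 = 2^1·1265; (2/9919) = +1 since 9919 mod 8 = 7, so (2530/9919) = (+1)^1·(1265/9919); sign now -1
reciprocity: (1265/9919) = +1·(9919/1265) since 1265 mod 4 = 1, 9919 mod 4 = 3; sign now -1
(9919/1265) = (1064/1265)   [reduce mod 1265]
1064 = 2^3·133; (2/1265) = +1 since 1265 mod 8 = 1, so (1064/1265) = (+1)^3·(133/1265); sign now -1
reciprocity: (133/1265) = +1·(1265/133) since 133 mod 4 = 1, 1265 mod 4 = 1; sign now -1
(1265/133) = (68/133)   [reduce mod 133]
68 = 2^2·17; (2/133) = -1 since 133 mod 8 = 5, so (68/133) = (-1)^2·(17/133); sign now -1
reciprocity: (17/133) = +1·(133/17) since 17 mod 4 = 1, 133 mod 4 = 1; sign now -1
(133/17) = (14/17)   [reduce mod 17]
14 = 2^1·7; (2/17) = +1 since 17 mod 8 = 1, so (14/17) = (+1)^1·(7/17); sign now -1
reciprocity: (7/17) = +1·(17/7) since 7 mod 4 = 3, 17 mod 4 = 1; sign now -1
(17/7) = (3/7)   [reduce mod 7]
reciprocity: (3/7) = -1·(7/3) since 3 mod 4 = 3, 7 mod 4 = 3; sign now +1
(7/3) = (1/3)   [reduce mod 3]
(1/3) = 1; final value = sign = +1

1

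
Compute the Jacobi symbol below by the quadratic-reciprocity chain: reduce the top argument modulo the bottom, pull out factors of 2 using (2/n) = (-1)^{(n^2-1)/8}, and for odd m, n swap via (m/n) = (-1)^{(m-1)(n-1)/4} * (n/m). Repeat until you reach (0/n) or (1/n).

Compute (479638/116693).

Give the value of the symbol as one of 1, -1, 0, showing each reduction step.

-1

(479638/116693): 479638 mod 116693 = 12866, so (479638/116693) = (12866/116693)
factor out 2^1: 12866 = 2^1·6433; with 116693 mod 8 = 5, (2/116693) = -1; sign now -1; continue with (6433/116693)
flip (6433/116693) -> (116693/6433): both odd, 6433 mod 4 = 1, 116693 mod 4 = 1, so the flip contributes +1; sign now -1
(116693/6433): 116693 mod 6433 = 899, so (116693/6433) = (899/6433)
flip (899/6433) -> (6433/899): both odd, 899 mod 4 = 3, 6433 mod 4 = 1, so the flip contributes +1; sign now -1
(6433/899): 6433 mod 899 = 140, so (6433/899) = (140/899)
factor out 2^2: 140 = 2^2·35; with 899 mod 8 = 3, (2/899) = -1; sign now -1; continue with (35/899)
flip (35/899) -> (899/35): both odd, 35 mod 4 = 3, 899 mod 4 = 3, so the flip contributes -1; sign now +1
(899/35): 899 mod 35 = 24, so (899/35) = (24/35)
factor out 2^3: 24 = 2^3·3; with 35 mod 8 = 3, (2/35) = -1; sign now -1; continue with (3/35)
flip (3/35) -> (35/3): both odd, 3 mod 4 = 3, 35 mod 4 = 3, so the flip contributes -1; sign now +1
(35/3): 35 mod 3 = 2, so (35/3) = (2/3)
factor out 2^1: 2 = 2^1·1; with 3 mod 8 = 3, (2/3) = -1; sign now -1; continue with (1/3)
reached (1/3) = 1, so the symbol is -1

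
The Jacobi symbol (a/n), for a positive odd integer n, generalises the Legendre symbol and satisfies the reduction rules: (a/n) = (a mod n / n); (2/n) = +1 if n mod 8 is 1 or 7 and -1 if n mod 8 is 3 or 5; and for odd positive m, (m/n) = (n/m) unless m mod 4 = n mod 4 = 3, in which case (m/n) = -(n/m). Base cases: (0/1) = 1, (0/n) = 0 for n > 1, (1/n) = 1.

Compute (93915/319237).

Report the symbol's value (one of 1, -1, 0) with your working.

-1

flip (93915/319237) -> (319237/93915): both odd, 93915 mod 4 = 3, 319237 mod 4 = 1, so the flip contributes +1; sign now +1
(319237/93915): 319237 mod 93915 = 37492, so (319237/93915) = (37492/93915)
factor out 2^2: 37492 = 2^2·9373; with 93915 mod 8 = 3, (2/93915) = -1; sign now +1; continue with (9373/93915)
flip (9373/93915) -> (93915/9373): both odd, 9373 mod 4 = 1, 93915 mod 4 = 3, so the flip contributes +1; sign now +1
(93915/9373): 93915 mod 9373 = 185, so (93915/9373) = (185/9373)
flip (185/9373) -> (9373/185): both odd, 185 mod 4 = 1, 9373 mod 4 = 1, so the flip contributes +1; sign now +1
(9373/185): 9373 mod 185 = 123, so (9373/185) = (123/185)
flip (123/185) -> (185/123): both odd, 123 mod 4 = 3, 185 mod 4 = 1, so the flip contributes +1; sign now +1
(185/123): 185 mod 123 = 62, so (185/123) = (62/123)
factor out 2^1: 62 = 2^1·31; with 123 mod 8 = 3, (2/123) = -1; sign now -1; continue with (31/123)
flip (31/123) -> (123/31): both odd, 31 mod 4 = 3, 123 mod 4 = 3, so the flip contributes -1; sign now +1
(123/31): 123 mod 31 = 30, so (123/31) = (30/31)
factor out 2^1: 30 = 2^1·15; with 31 mod 8 = 7, (2/31) = +1; sign now +1; continue with (15/31)
flip (15/31) -> (31/15): both odd, 15 mod 4 = 3, 31 mod 4 = 3, so the flip contributes -1; sign now -1
(31/15): 31 mod 15 = 1, so (31/15) = (1/15)
reached (1/15) = 1, so the symbol is -1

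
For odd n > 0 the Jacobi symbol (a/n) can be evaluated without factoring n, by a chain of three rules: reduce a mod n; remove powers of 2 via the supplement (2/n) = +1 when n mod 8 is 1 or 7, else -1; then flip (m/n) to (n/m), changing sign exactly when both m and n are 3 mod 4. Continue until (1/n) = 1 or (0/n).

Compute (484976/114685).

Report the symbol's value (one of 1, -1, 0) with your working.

-1

(484976/114685) = (26236/114685)   [reduce mod 114685]
26236 = 2^2·6559; (2/114685) = -1 since 114685 mod 8 = 5, so (26236/114685) = (-1)^2·(6559/114685); sign now +1
reciprocity: (6559/114685) = +1·(114685/6559) since 6559 mod 4 = 3, 114685 mod 4 = 1; sign now +1
(114685/6559) = (3182/6559)   [reduce mod 6559]
3182 = 2^1·1591; (2/6559) = +1 since 6559 mod 8 = 7, so (3182/6559) = (+1)^1·(1591/6559); sign now +1
reciprocity: (1591/6559) = -1·(6559/1591) since 1591 mod 4 = 3, 6559 mod 4 = 3; sign now -1
(6559/1591) = (195/1591)   [reduce mod 1591]
reciprocity: (195/1591) = -1·(1591/195) since 195 mod 4 = 3, 1591 mod 4 = 3; sign now +1
(1591/195) = (31/195)   [reduce mod 195]
reciprocity: (31/195) = -1·(195/31) since 31 mod 4 = 3, 195 mod 4 = 3; sign now -1
(195/31) = (9/31)   [reduce mod 31]
reciprocity: (9/31) = +1·(31/9) since 9 mod 4 = 1, 31 mod 4 = 3; sign now -1
(31/9) = (4/9)   [reduce mod 9]
4 = 2^2·1; (2/9) = +1 since 9 mod 8 = 1, so (4/9) = (+1)^2·(1/9); sign now -1
(1/9) = 1; final value = sign = -1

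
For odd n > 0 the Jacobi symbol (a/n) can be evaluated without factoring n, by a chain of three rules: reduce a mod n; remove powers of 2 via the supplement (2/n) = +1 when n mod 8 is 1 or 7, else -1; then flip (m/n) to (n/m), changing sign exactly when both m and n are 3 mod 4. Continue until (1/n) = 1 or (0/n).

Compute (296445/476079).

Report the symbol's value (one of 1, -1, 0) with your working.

0

reciprocity: (296445/476079) = +1·(476079/296445) since 296445 mod 4 = 1, 476079 mod 4 = 3; sign now +1
(476079/296445) = (179634/296445)   [reduce mod 296445]
179634 = 2^1·89817; (2/296445) = -1 since 296445 mod 8 = 5, so (179634/296445) = (-1)^1·(89817/296445); sign now -1
reciprocity: (89817/296445) = +1·(296445/89817) since 89817 mod 4 = 1, 296445 mod 4 = 1; sign now -1
(296445/89817) = (26994/89817)   [reduce mod 89817]
26994 = 2^1·13497; (2/89817) = +1 since 89817 mod 8 = 1, so (26994/89817) = (+1)^1·(13497/89817); sign now -1
reciprocity: (13497/89817) = +1·(89817/13497) since 13497 mod 4 = 1, 89817 mod 4 = 1; sign now -1
(89817/13497) = (8835/13497)   [reduce mod 13497]
reciprocity: (8835/13497) = +1·(13497/8835) since 8835 mod 4 = 3, 13497 mod 4 = 1; sign now -1
(13497/8835) = (4662/8835)   [reduce mod 8835]
4662 = 2^1·2331; (2/8835) = -1 since 8835 mod 8 = 3, so (4662/8835) = (-1)^1·(2331/8835); sign now +1
reciprocity: (2331/8835) = -1·(8835/2331) since 2331 mod 4 = 3, 8835 mod 4 = 3; sign now -1
(8835/2331) = (1842/2331)   [reduce mod 2331]
1842 = 2^1·921; (2/2331) = -1 since 2331 mod 8 = 3, so (1842/2331) = (-1)^1·(921/2331); sign now +1
reciprocity: (921/2331) = +1·(2331/921) since 921 mod 4 = 1, 2331 mod 4 = 3; sign now +1
(2331/921) = (489/921)   [reduce mod 921]
reciprocity: (489/921) = +1·(921/489) since 489 mod 4 = 1, 921 mod 4 = 1; sign now +1
(921/489) = (432/489)   [reduce mod 489]
432 = 2^4·27; (2/489) = +1 since 489 mod 8 = 1, so (432/489) = (+1)^4·(27/489); sign now +1
reciprocity: (27/489) = +1·(489/27) since 27 mod 4 = 3, 489 mod 4 = 1; sign now +1
(489/27) = (3/27)   [reduce mod 27]
reciprocity: (3/27) = -1·(27/3) since 3 mod 4 = 3, 27 mod 4 = 3; sign now -1
(27/3) = (0/3)   [reduce mod 3]
(0/3) = 0   [gcd(a, n) > 1]; final value = 0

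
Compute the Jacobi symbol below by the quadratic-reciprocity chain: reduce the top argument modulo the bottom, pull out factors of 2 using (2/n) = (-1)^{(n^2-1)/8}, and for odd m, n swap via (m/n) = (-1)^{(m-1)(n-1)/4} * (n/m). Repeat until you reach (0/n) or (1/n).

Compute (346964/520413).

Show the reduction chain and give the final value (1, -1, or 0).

factor out 2^2: 346964 = 2^2·86741; with 520413 mod 8 = 5, (2/520413) = -1; sign now +1; continue with (86741/520413)
flip (86741/520413) -> (520413/86741): both odd, 86741 mod 4 = 1, 520413 mod 4 = 1, so the flip contributes +1; sign now +1
(520413/86741): 520413 mod 86741 = 86708, so (520413/86741) = (86708/86741)
factor out 2^2: 86708 = 2^2·21677; with 86741 mod 8 = 5, (2/86741) = -1; sign now +1; continue with (21677/86741)
flip (21677/86741) -> (86741/21677): both odd, 21677 mod 4 = 1, 86741 mod 4 = 1, so the flip contributes +1; sign now +1
(86741/21677): 86741 mod 21677 = 33, so (86741/21677) = (33/21677)
flip (33/21677) -> (21677/33): both odd, 33 mod 4 = 1, 21677 mod 4 = 1, so the flip contributes +1; sign now +1
(21677/33): 21677 mod 33 = 29, so (21677/33) = (29/33)
flip (29/33) -> (33/29): both odd, 29 mod 4 = 1, 33 mod 4 = 1, so the flip contributes +1; sign now +1
(33/29): 33 mod 29 = 4, so (33/29) = (4/29)
factor out 2^2: 4 = 2^2·1; with 29 mod 8 = 5, (2/29) = -1; sign now +1; continue with (1/29)
reached (1/29) = 1, so the symbol is +1

1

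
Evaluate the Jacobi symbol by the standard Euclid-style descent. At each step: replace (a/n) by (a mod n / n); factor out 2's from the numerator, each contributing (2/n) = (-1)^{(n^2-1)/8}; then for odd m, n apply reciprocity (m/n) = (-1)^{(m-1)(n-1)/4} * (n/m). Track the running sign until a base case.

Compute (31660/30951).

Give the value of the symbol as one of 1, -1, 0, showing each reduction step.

(31660/30951): 31660 mod 30951 = 709, so (31660/30951) = (709/30951)
flip (709/30951) -> (30951/709): both odd, 709 mod 4 = 1, 30951 mod 4 = 3, so the flip contributes +1; sign now +1
(30951/709): 30951 mod 709 = 464, so (30951/709) = (464/709)
factor out 2^4: 464 = 2^4·29; with 709 mod 8 = 5, (2/709) = -1; sign now +1; continue with (29/709)
flip (29/709) -> (709/29): both odd, 29 mod 4 = 1, 709 mod 4 = 1, so the flip contributes +1; sign now +1
(709/29): 709 mod 29 = 13, so (709/29) = (13/29)
flip (13/29) -> (29/13): both odd, 13 mod 4 = 1, 29 mod 4 = 1, so the flip contributes +1; sign now +1
(29/13): 29 mod 13 = 3, so (29/13) = (3/13)
flip (3/13) -> (13/3): both odd, 3 mod 4 = 3, 13 mod 4 = 1, so the flip contributes +1; sign now +1
(13/3): 13 mod 3 = 1, so (13/3) = (1/3)
reached (1/3) = 1, so the symbol is +1

1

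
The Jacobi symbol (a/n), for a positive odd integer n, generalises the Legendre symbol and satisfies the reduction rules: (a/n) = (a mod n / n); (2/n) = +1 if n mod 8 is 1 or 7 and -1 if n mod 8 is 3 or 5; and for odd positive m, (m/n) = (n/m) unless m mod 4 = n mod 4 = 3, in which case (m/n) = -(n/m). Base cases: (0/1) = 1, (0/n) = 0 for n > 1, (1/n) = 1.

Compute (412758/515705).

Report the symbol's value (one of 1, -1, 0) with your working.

-1

factor out 2^1: 412758 = 2^1·206379; with 515705 mod 8 = 1, (2/515705) = +1; sign now +1; continue with (206379/515705)
flip (206379/515705) -> (515705/206379): both odd, 206379 mod 4 = 3, 515705 mod 4 = 1, so the flip contributes +1; sign now +1
(515705/206379): 515705 mod 206379 = 102947, so (515705/206379) = (102947/206379)
flip (102947/206379) -> (206379/102947): both odd, 102947 mod 4 = 3, 206379 mod 4 = 3, so the flip contributes -1; sign now -1
(206379/102947): 206379 mod 102947 = 485, so (206379/102947) = (485/102947)
flip (485/102947) -> (102947/485): both odd, 485 mod 4 = 1, 102947 mod 4 = 3, so the flip contributes +1; sign now -1
(102947/485): 102947 mod 485 = 127, so (102947/485) = (127/485)
flip (127/485) -> (485/127): both odd, 127 mod 4 = 3, 485 mod 4 = 1, so the flip contributes +1; sign now -1
(485/127): 485 mod 127 = 104, so (485/127) = (104/127)
factor out 2^3: 104 = 2^3·13; with 127 mod 8 = 7, (2/127) = +1; sign now -1; continue with (13/127)
flip (13/127) -> (127/13): both odd, 13 mod 4 = 1, 127 mod 4 = 3, so the flip contributes +1; sign now -1
(127/13): 127 mod 13 = 10, so (127/13) = (10/13)
factor out 2^1: 10 = 2^1·5; with 13 mod 8 = 5, (2/13) = -1; sign now +1; continue with (5/13)
flip (5/13) -> (13/5): both odd, 5 mod 4 = 1, 13 mod 4 = 1, so the flip contributes +1; sign now +1
(13/5): 13 mod 5 = 3, so (13/5) = (3/5)
flip (3/5) -> (5/3): both odd, 3 mod 4 = 3, 5 mod 4 = 1, so the flip contributes +1; sign now +1
(5/3): 5 mod 3 = 2, so (5/3) = (2/3)
factor out 2^1: 2 = 2^1·1; with 3 mod 8 = 3, (2/3) = -1; sign now -1; continue with (1/3)
reached (1/3) = 1, so the symbol is -1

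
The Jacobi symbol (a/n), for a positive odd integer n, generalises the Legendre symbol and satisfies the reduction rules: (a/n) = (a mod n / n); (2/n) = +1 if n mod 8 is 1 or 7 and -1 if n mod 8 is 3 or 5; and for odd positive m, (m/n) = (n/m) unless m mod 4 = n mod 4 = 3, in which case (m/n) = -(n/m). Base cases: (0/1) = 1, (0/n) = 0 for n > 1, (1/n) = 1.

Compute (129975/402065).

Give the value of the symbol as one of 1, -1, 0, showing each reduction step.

0

flip (129975/402065) -> (402065/129975): both odd, 129975 mod 4 = 3, 402065 mod 4 = 1, so the flip contributes +1; sign now +1
(402065/129975): 402065 mod 129975 = 12140, so (402065/129975) = (12140/129975)
factor out 2^2: 12140 = 2^2·3035; with 129975 mod 8 = 7, (2/129975) = +1; sign now +1; continue with (3035/129975)
flip (3035/129975) -> (129975/3035): both odd, 3035 mod 4 = 3, 129975 mod 4 = 3, so the flip contributes -1; sign now -1
(129975/3035): 129975 mod 3035 = 2505, so (129975/3035) = (2505/3035)
flip (2505/3035) -> (3035/2505): both odd, 2505 mod 4 = 1, 3035 mod 4 = 3, so the flip contributes +1; sign now -1
(3035/2505): 3035 mod 2505 = 530, so (3035/2505) = (530/2505)
factor out 2^1: 530 = 2^1·265; with 2505 mod 8 = 1, (2/2505) = +1; sign now -1; continue with (265/2505)
flip (265/2505) -> (2505/265): both odd, 265 mod 4 = 1, 2505 mod 4 = 1, so the flip contributes +1; sign now -1
(2505/265): 2505 mod 265 = 120, so (2505/265) = (120/265)
factor out 2^3: 120 = 2^3·15; with 265 mod 8 = 1, (2/265) = +1; sign now -1; continue with (15/265)
flip (15/265) -> (265/15): both odd, 15 mod 4 = 3, 265 mod 4 = 1, so the flip contributes +1; sign now -1
(265/15): 265 mod 15 = 10, so (265/15) = (10/15)
factor out 2^1: 10 = 2^1·5; with 15 mod 8 = 7, (2/15) = +1; sign now -1; continue with (5/15)
flip (5/15) -> (15/5): both odd, 5 mod 4 = 1, 15 mod 4 = 3, so the flip contributes +1; sign now -1
(15/5): 15 mod 5 = 0, so (15/5) = (0/5)
reached (0/5); gcd(a, n) > 1, so (0/5) = 0 and the symbol is 0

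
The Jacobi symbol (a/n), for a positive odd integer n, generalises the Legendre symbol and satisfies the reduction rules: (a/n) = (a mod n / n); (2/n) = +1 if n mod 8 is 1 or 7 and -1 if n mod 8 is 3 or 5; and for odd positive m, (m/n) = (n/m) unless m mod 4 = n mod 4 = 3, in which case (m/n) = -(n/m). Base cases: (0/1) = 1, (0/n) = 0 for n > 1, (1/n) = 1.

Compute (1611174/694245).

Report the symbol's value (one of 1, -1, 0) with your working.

0

(1611174/694245): 1611174 mod 694245 = 222684, so (1611174/694245) = (222684/694245)
factor out 2^2: 222684 = 2^2·55671; with 694245 mod 8 = 5, (2/694245) = -1; sign now +1; continue with (55671/694245)
flip (55671/694245) -> (694245/55671): both odd, 55671 mod 4 = 3, 694245 mod 4 = 1, so the flip contributes +1; sign now +1
(694245/55671): 694245 mod 55671 = 26193, so (694245/55671) = (26193/55671)
flip (26193/55671) -> (55671/26193): both odd, 26193 mod 4 = 1, 55671 mod 4 = 3, so the flip contributes +1; sign now +1
(55671/26193): 55671 mod 26193 = 3285, so (55671/26193) = (3285/26193)
flip (3285/26193) -> (26193/3285): both odd, 3285 mod 4 = 1, 26193 mod 4 = 1, so the flip contributes +1; sign now +1
(26193/3285): 26193 mod 3285 = 3198, so (26193/3285) = (3198/3285)
factor out 2^1: 3198 = 2^1·1599; with 3285 mod 8 = 5, (2/3285) = -1; sign now -1; continue with (1599/3285)
flip (1599/3285) -> (3285/1599): both odd, 1599 mod 4 = 3, 3285 mod 4 = 1, so the flip contributes +1; sign now -1
(3285/1599): 3285 mod 1599 = 87, so (3285/1599) = (87/1599)
flip (87/1599) -> (1599/87): both odd, 87 mod 4 = 3, 1599 mod 4 = 3, so the flip contributes -1; sign now +1
(1599/87): 1599 mod 87 = 33, so (1599/87) = (33/87)
flip (33/87) -> (87/33): both odd, 33 mod 4 = 1, 87 mod 4 = 3, so the flip contributes +1; sign now +1
(87/33): 87 mod 33 = 21, so (87/33) = (21/33)
flip (21/33) -> (33/21): both odd, 21 mod 4 = 1, 33 mod 4 = 1, so the flip contributes +1; sign now +1
(33/21): 33 mod 21 = 12, so (33/21) = (12/21)
factor out 2^2: 12 = 2^2·3; with 21 mod 8 = 5, (2/21) = -1; sign now +1; continue with (3/21)
flip (3/21) -> (21/3): both odd, 3 mod 4 = 3, 21 mod 4 = 1, so the flip contributes +1; sign now +1
(21/3): 21 mod 3 = 0, so (21/3) = (0/3)
reached (0/3); gcd(a, n) > 1, so (0/3) = 0 and the symbol is 0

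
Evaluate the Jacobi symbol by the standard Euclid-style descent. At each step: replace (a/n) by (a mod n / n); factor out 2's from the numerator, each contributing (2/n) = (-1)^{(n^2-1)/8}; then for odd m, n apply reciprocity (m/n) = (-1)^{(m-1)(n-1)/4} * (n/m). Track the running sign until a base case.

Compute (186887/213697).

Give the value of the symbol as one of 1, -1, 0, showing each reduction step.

reciprocity: (186887/213697) = +1·(213697/186887) since 186887 mod 4 = 3, 213697 mod 4 = 1; sign now +1
(213697/186887) = (26810/186887)   [reduce mod 186887]
26810 = 2^1·13405; (2/186887) = +1 since 186887 mod 8 = 7, so (26810/186887) = (+1)^1·(13405/186887); sign now +1
reciprocity: (13405/186887) = +1·(186887/13405) since 13405 mod 4 = 1, 186887 mod 4 = 3; sign now +1
(186887/13405) = (12622/13405)   [reduce mod 13405]
12622 = 2^1·6311; (2/13405) = -1 since 13405 mod 8 = 5, so (12622/13405) = (-1)^1·(6311/13405); sign now -1
reciprocity: (6311/13405) = +1·(13405/6311) since 6311 mod 4 = 3, 13405 mod 4 = 1; sign now -1
(13405/6311) = (783/6311)   [reduce mod 6311]
reciprocity: (783/6311) = -1·(6311/783) since 783 mod 4 = 3, 6311 mod 4 = 3; sign now +1
(6311/783) = (47/783)   [reduce mod 783]
reciprocity: (47/783) = -1·(783/47) since 47 mod 4 = 3, 783 mod 4 = 3; sign now -1
(783/47) = (31/47)   [reduce mod 47]
reciprocity: (31/47) = -1·(47/31) since 31 mod 4 = 3, 47 mod 4 = 3; sign now +1
(47/31) = (16/31)   [reduce mod 31]
16 = 2^4·1; (2/31) = +1 since 31 mod 8 = 7, so (16/31) = (+1)^4·(1/31); sign now +1
(1/31) = 1; final value = sign = +1

1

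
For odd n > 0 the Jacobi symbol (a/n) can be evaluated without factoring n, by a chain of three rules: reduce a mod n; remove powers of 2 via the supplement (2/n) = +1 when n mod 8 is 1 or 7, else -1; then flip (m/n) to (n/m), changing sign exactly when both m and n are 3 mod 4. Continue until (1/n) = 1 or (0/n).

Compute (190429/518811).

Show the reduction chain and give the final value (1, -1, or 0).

reciprocity: (190429/518811) = +1·(518811/190429) since 190429 mod 4 = 1, 518811 mod 4 = 3; sign now +1
(518811/190429) = (137953/190429)   [reduce mod 190429]
reciprocity: (137953/190429) = +1·(190429/137953) since 137953 mod 4 = 1, 190429 mod 4 = 1; sign now +1
(190429/137953) = (52476/137953)   [reduce mod 137953]
52476 = 2^2·13119; (2/137953) = +1 since 137953 mod 8 = 1, so (52476/137953) = (+1)^2·(13119/137953); sign now +1
reciprocity: (13119/137953) = +1·(137953/13119) since 13119 mod 4 = 3, 137953 mod 4 = 1; sign now +1
(137953/13119) = (6763/13119)   [reduce mod 13119]
reciprocity: (6763/13119) = -1·(13119/6763) since 6763 mod 4 = 3, 13119 mod 4 = 3; sign now -1
(13119/6763) = (6356/6763)   [reduce mod 6763]
6356 = 2^2·1589; (2/6763) = -1 since 6763 mod 8 = 3, so (6356/6763) = (-1)^2·(1589/6763); sign now -1
reciprocity: (1589/6763) = +1·(6763/1589) since 1589 mod 4 = 1, 6763 mod 4 = 3; sign now -1
(6763/1589) = (407/1589)   [reduce mod 1589]
reciprocity: (407/1589) = +1·(1589/407) since 407 mod 4 = 3, 1589 mod 4 = 1; sign now -1
(1589/407) = (368/407)   [reduce mod 407]
368 = 2^4·23; (2/407) = +1 since 407 mod 8 = 7, so (368/407) = (+1)^4·(23/407); sign now -1
reciprocity: (23/407) = -1·(407/23) since 23 mod 4 = 3, 407 mod 4 = 3; sign now +1
(407/23) = (16/23)   [reduce mod 23]
16 = 2^4·1; (2/23) = +1 since 23 mod 8 = 7, so (16/23) = (+1)^4·(1/23); sign now +1
(1/23) = 1; final value = sign = +1

1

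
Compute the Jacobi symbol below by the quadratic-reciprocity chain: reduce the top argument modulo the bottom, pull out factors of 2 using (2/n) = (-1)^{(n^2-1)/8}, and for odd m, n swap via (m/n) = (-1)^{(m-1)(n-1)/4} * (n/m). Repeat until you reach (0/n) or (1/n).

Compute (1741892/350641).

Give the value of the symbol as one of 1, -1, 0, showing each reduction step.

(1741892/350641): 1741892 mod 350641 = 339328, so (1741892/350641) = (339328/350641)
factor out 2^7: 339328 = 2^7·2651; with 350641 mod 8 = 1, (2/350641) = +1; sign now +1; continue with (2651/350641)
flip (2651/350641) -> (350641/2651): both odd, 2651 mod 4 = 3, 350641 mod 4 = 1, so the flip contributes +1; sign now +1
(350641/2651): 350641 mod 2651 = 709, so (350641/2651) = (709/2651)
flip (709/2651) -> (2651/709): both odd, 709 mod 4 = 1, 2651 mod 4 = 3, so the flip contributes +1; sign now +1
(2651/709): 2651 mod 709 = 524, so (2651/709) = (524/709)
factor out 2^2: 524 = 2^2·131; with 709 mod 8 = 5, (2/709) = -1; sign now +1; continue with (131/709)
flip (131/709) -> (709/131): both odd, 131 mod 4 = 3, 709 mod 4 = 1, so the flip contributes +1; sign now +1
(709/131): 709 mod 131 = 54, so (709/131) = (54/131)
factor out 2^1: 54 = 2^1·27; with 131 mod 8 = 3, (2/131) = -1; sign now -1; continue with (27/131)
flip (27/131) -> (131/27): both odd, 27 mod 4 = 3, 131 mod 4 = 3, so the flip contributes -1; sign now +1
(131/27): 131 mod 27 = 23, so (131/27) = (23/27)
flip (23/27) -> (27/23): both odd, 23 mod 4 = 3, 27 mod 4 = 3, so the flip contributes -1; sign now -1
(27/23): 27 mod 23 = 4, so (27/23) = (4/23)
factor out 2^2: 4 = 2^2·1; with 23 mod 8 = 7, (2/23) = +1; sign now -1; continue with (1/23)
reached (1/23) = 1, so the symbol is -1

-1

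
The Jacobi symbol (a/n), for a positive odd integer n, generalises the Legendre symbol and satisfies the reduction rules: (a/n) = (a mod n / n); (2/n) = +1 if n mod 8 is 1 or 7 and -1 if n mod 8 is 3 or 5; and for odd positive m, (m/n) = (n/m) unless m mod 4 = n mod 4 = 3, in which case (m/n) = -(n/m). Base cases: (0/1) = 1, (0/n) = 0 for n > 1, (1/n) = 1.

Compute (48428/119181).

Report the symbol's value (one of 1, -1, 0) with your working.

1

factor out 2^2: 48428 = 2^2·12107; with 119181 mod 8 = 5, (2/119181) = -1; sign now +1; continue with (12107/119181)
flip (12107/119181) -> (119181/12107): both odd, 12107 mod 4 = 3, 119181 mod 4 = 1, so the flip contributes +1; sign now +1
(119181/12107): 119181 mod 12107 = 10218, so (119181/12107) = (10218/12107)
factor out 2^1: 10218 = 2^1·5109; with 12107 mod 8 = 3, (2/12107) = -1; sign now -1; continue with (5109/12107)
flip (5109/12107) -> (12107/5109): both odd, 5109 mod 4 = 1, 12107 mod 4 = 3, so the flip contributes +1; sign now -1
(12107/5109): 12107 mod 5109 = 1889, so (12107/5109) = (1889/5109)
flip (1889/5109) -> (5109/1889): both odd, 1889 mod 4 = 1, 5109 mod 4 = 1, so the flip contributes +1; sign now -1
(5109/1889): 5109 mod 1889 = 1331, so (5109/1889) = (1331/1889)
flip (1331/1889) -> (1889/1331): both odd, 1331 mod 4 = 3, 1889 mod 4 = 1, so the flip contributes +1; sign now -1
(1889/1331): 1889 mod 1331 = 558, so (1889/1331) = (558/1331)
factor out 2^1: 558 = 2^1·279; with 1331 mod 8 = 3, (2/1331) = -1; sign now +1; continue with (279/1331)
flip (279/1331) -> (1331/279): both odd, 279 mod 4 = 3, 1331 mod 4 = 3, so the flip contributes -1; sign now -1
(1331/279): 1331 mod 279 = 215, so (1331/279) = (215/279)
flip (215/279) -> (279/215): both odd, 215 mod 4 = 3, 279 mod 4 = 3, so the flip contributes -1; sign now +1
(279/215): 279 mod 215 = 64, so (279/215) = (64/215)
factor out 2^6: 64 = 2^6·1; with 215 mod 8 = 7, (2/215) = +1; sign now +1; continue with (1/215)
reached (1/215) = 1, so the symbol is +1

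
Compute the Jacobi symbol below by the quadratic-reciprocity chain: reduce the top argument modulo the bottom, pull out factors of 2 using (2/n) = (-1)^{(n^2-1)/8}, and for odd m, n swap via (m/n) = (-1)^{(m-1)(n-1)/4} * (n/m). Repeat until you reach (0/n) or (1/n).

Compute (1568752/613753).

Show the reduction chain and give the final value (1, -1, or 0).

-1

(1568752/613753): 1568752 mod 613753 = 341246, so (1568752/613753) = (341246/613753)
factor out 2^1: 341246 = 2^1·170623; with 613753 mod 8 = 1, (2/613753) = +1; sign now +1; continue with (170623/613753)
flip (170623/613753) -> (613753/170623): both odd, 170623 mod 4 = 3, 613753 mod 4 = 1, so the flip contributes +1; sign now +1
(613753/170623): 613753 mod 170623 = 101884, so (613753/170623) = (101884/170623)
factor out 2^2: 101884 = 2^2·25471; with 170623 mod 8 = 7, (2/170623) = +1; sign now +1; continue with (25471/170623)
flip (25471/170623) -> (170623/25471): both odd, 25471 mod 4 = 3, 170623 mod 4 = 3, so the flip contributes -1; sign now -1
(170623/25471): 170623 mod 25471 = 17797, so (170623/25471) = (17797/25471)
flip (17797/25471) -> (25471/17797): both odd, 17797 mod 4 = 1, 25471 mod 4 = 3, so the flip contributes +1; sign now -1
(25471/17797): 25471 mod 17797 = 7674, so (25471/17797) = (7674/17797)
factor out 2^1: 7674 = 2^1·3837; with 17797 mod 8 = 5, (2/17797) = -1; sign now +1; continue with (3837/17797)
flip (3837/17797) -> (17797/3837): both odd, 3837 mod 4 = 1, 17797 mod 4 = 1, so the flip contributes +1; sign now +1
(17797/3837): 17797 mod 3837 = 2449, so (17797/3837) = (2449/3837)
flip (2449/3837) -> (3837/2449): both odd, 2449 mod 4 = 1, 3837 mod 4 = 1, so the flip contributes +1; sign now +1
(3837/2449): 3837 mod 2449 = 1388, so (3837/2449) = (1388/2449)
factor out 2^2: 1388 = 2^2·347; with 2449 mod 8 = 1, (2/2449) = +1; sign now +1; continue with (347/2449)
flip (347/2449) -> (2449/347): both odd, 347 mod 4 = 3, 2449 mod 4 = 1, so the flip contributes +1; sign now +1
(2449/347): 2449 mod 347 = 20, so (2449/347) = (20/347)
factor out 2^2: 20 = 2^2·5; with 347 mod 8 = 3, (2/347) = -1; sign now +1; continue with (5/347)
flip (5/347) -> (347/5): both odd, 5 mod 4 = 1, 347 mod 4 = 3, so the flip contributes +1; sign now +1
(347/5): 347 mod 5 = 2, so (347/5) = (2/5)
factor out 2^1: 2 = 2^1·1; with 5 mod 8 = 5, (2/5) = -1; sign now -1; continue with (1/5)
reached (1/5) = 1, so the symbol is -1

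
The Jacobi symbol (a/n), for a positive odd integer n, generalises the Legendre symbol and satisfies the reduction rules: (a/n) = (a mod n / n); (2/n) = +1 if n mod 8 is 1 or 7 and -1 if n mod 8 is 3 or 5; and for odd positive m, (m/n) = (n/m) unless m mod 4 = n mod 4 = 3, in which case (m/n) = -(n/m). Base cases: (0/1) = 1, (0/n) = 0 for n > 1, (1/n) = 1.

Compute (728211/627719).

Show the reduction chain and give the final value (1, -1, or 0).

(728211/627719) = (100492/627719)   [reduce mod 627719]
100492 = 2^2·25123; (2/627719) = +1 since 627719 mod 8 = 7, so (100492/627719) = (+1)^2·(25123/627719); sign now +1
reciprocity: (25123/627719) = -1·(627719/25123) since 25123 mod 4 = 3, 627719 mod 4 = 3; sign now -1
(627719/25123) = (24767/25123)   [reduce mod 25123]
reciprocity: (24767/25123) = -1·(25123/24767) since 24767 mod 4 = 3, 25123 mod 4 = 3; sign now +1
(25123/24767) = (356/24767)   [reduce mod 24767]
356 = 2^2·89; (2/24767) = +1 since 24767 mod 8 = 7, so (356/24767) = (+1)^2·(89/24767); sign now +1
reciprocity: (89/24767) = +1·(24767/89) since 89 mod 4 = 1, 24767 mod 4 = 3; sign now +1
(24767/89) = (25/89)   [reduce mod 89]
reciprocity: (25/89) = +1·(89/25) since 25 mod 4 = 1, 89 mod 4 = 1; sign now +1
(89/25) = (14/25)   [reduce mod 25]
14 = 2^1·7; (2/25) = +1 since 25 mod 8 = 1, so (14/25) = (+1)^1·(7/25); sign now +1
reciprocity: (7/25) = +1·(25/7) since 7 mod 4 = 3, 25 mod 4 = 1; sign now +1
(25/7) = (4/7)   [reduce mod 7]
4 = 2^2·1; (2/7) = +1 since 7 mod 8 = 7, so (4/7) = (+1)^2·(1/7); sign now +1
(1/7) = 1; final value = sign = +1

1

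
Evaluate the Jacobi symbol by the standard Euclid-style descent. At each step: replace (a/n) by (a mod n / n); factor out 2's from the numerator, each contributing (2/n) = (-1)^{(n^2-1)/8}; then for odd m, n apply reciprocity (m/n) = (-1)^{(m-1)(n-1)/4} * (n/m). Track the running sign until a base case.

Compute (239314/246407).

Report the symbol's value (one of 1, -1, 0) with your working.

factor out 2^1: 239314 = 2^1·119657; with 246407 mod 8 = 7, (2/246407) = +1; sign now +1; continue with (119657/246407)
flip (119657/246407) -> (246407/119657): both odd, 119657 mod 4 = 1, 246407 mod 4 = 3, so the flip contributes +1; sign now +1
(246407/119657): 246407 mod 119657 = 7093, so (246407/119657) = (7093/119657)
flip (7093/119657) -> (119657/7093): both odd, 7093 mod 4 = 1, 119657 mod 4 = 1, so the flip contributes +1; sign now +1
(119657/7093): 119657 mod 7093 = 6169, so (119657/7093) = (6169/7093)
flip (6169/7093) -> (7093/6169): both odd, 6169 mod 4 = 1, 7093 mod 4 = 1, so the flip contributes +1; sign now +1
(7093/6169): 7093 mod 6169 = 924, so (7093/6169) = (924/6169)
factor out 2^2: 924 = 2^2·231; with 6169 mod 8 = 1, (2/6169) = +1; sign now +1; continue with (231/6169)
flip (231/6169) -> (6169/231): both odd, 231 mod 4 = 3, 6169 mod 4 = 1, so the flip contributes +1; sign now +1
(6169/231): 6169 mod 231 = 163, so (6169/231) = (163/231)
flip (163/231) -> (231/163): both odd, 163 mod 4 = 3, 231 mod 4 = 3, so the flip contributes -1; sign now -1
(231/163): 231 mod 163 = 68, so (231/163) = (68/163)
factor out 2^2: 68 = 2^2·17; with 163 mod 8 = 3, (2/163) = -1; sign now -1; continue with (17/163)
flip (17/163) -> (163/17): both odd, 17 mod 4 = 1, 163 mod 4 = 3, so the flip contributes +1; sign now -1
(163/17): 163 mod 17 = 10, so (163/17) = (10/17)
factor out 2^1: 10 = 2^1·5; with 17 mod 8 = 1, (2/17) = +1; sign now -1; continue with (5/17)
flip (5/17) -> (17/5): both odd, 5 mod 4 = 1, 17 mod 4 = 1, so the flip contributes +1; sign now -1
(17/5): 17 mod 5 = 2, so (17/5) = (2/5)
factor out 2^1: 2 = 2^1·1; with 5 mod 8 = 5, (2/5) = -1; sign now +1; continue with (1/5)
reached (1/5) = 1, so the symbol is +1

1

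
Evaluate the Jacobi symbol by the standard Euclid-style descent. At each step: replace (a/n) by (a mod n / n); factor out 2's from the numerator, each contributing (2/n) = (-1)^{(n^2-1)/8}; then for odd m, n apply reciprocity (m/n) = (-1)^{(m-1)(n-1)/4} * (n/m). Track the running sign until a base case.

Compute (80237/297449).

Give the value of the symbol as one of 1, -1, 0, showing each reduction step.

1

reciprocity: (80237/297449) = +1·(297449/80237) since 80237 mod 4 = 1, 297449 mod 4 = 1; sign now +1
(297449/80237) = (56738/80237)   [reduce mod 80237]
56738 = 2^1·28369; (2/80237) = -1 since 80237 mod 8 = 5, so (56738/80237) = (-1)^1·(28369/80237); sign now -1
reciprocity: (28369/80237) = +1·(80237/28369) since 28369 mod 4 = 1, 80237 mod 4 = 1; sign now -1
(80237/28369) = (23499/28369)   [reduce mod 28369]
reciprocity: (23499/28369) = +1·(28369/23499) since 23499 mod 4 = 3, 28369 mod 4 = 1; sign now -1
(28369/23499) = (4870/23499)   [reduce mod 23499]
4870 = 2^1·2435; (2/23499) = -1 since 23499 mod 8 = 3, so (4870/23499) = (-1)^1·(2435/23499); sign now +1
reciprocity: (2435/23499) = -1·(23499/2435) since 2435 mod 4 = 3, 23499 mod 4 = 3; sign now -1
(23499/2435) = (1584/2435)   [reduce mod 2435]
1584 = 2^4·99; (2/2435) = -1 since 2435 mod 8 = 3, so (1584/2435) = (-1)^4·(99/2435); sign now -1
reciprocity: (99/2435) = -1·(2435/99) since 99 mod 4 = 3, 2435 mod 4 = 3; sign now +1
(2435/99) = (59/99)   [reduce mod 99]
reciprocity: (59/99) = -1·(99/59) since 59 mod 4 = 3, 99 mod 4 = 3; sign now -1
(99/59) = (40/59)   [reduce mod 59]
40 = 2^3·5; (2/59) = -1 since 59 mod 8 = 3, so (40/59) = (-1)^3·(5/59); sign now +1
reciprocity: (5/59) = +1·(59/5) since 5 mod 4 = 1, 59 mod 4 = 3; sign now +1
(59/5) = (4/5)   [reduce mod 5]
4 = 2^2·1; (2/5) = -1 since 5 mod 8 = 5, so (4/5) = (-1)^2·(1/5); sign now +1
(1/5) = 1; final value = sign = +1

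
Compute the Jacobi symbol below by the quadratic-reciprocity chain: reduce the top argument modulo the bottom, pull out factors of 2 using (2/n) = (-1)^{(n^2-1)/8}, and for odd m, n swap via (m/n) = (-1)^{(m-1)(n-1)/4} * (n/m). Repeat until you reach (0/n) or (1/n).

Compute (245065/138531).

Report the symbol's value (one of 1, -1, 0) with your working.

1

(245065/138531): 245065 mod 138531 = 106534, so (245065/138531) = (106534/138531)
factor out 2^1: 106534 = 2^1·53267; with 138531 mod 8 = 3, (2/138531) = -1; sign now -1; continue with (53267/138531)
flip (53267/138531) -> (138531/53267): both odd, 53267 mod 4 = 3, 138531 mod 4 = 3, so the flip contributes -1; sign now +1
(138531/53267): 138531 mod 53267 = 31997, so (138531/53267) = (31997/53267)
flip (31997/53267) -> (53267/31997): both odd, 31997 mod 4 = 1, 53267 mod 4 = 3, so the flip contributes +1; sign now +1
(53267/31997): 53267 mod 31997 = 21270, so (53267/31997) = (21270/31997)
factor out 2^1: 21270 = 2^1·10635; with 31997 mod 8 = 5, (2/31997) = -1; sign now -1; continue with (10635/31997)
flip (10635/31997) -> (31997/10635): both odd, 10635 mod 4 = 3, 31997 mod 4 = 1, so the flip contributes +1; sign now -1
(31997/10635): 31997 mod 10635 = 92, so (31997/10635) = (92/10635)
factor out 2^2: 92 = 2^2·23; with 10635 mod 8 = 3, (2/10635) = -1; sign now -1; continue with (23/10635)
flip (23/10635) -> (10635/23): both odd, 23 mod 4 = 3, 10635 mod 4 = 3, so the flip contributes -1; sign now +1
(10635/23): 10635 mod 23 = 9, so (10635/23) = (9/23)
flip (9/23) -> (23/9): both odd, 9 mod 4 = 1, 23 mod 4 = 3, so the flip contributes +1; sign now +1
(23/9): 23 mod 9 = 5, so (23/9) = (5/9)
flip (5/9) -> (9/5): both odd, 5 mod 4 = 1, 9 mod 4 = 1, so the flip contributes +1; sign now +1
(9/5): 9 mod 5 = 4, so (9/5) = (4/5)
factor out 2^2: 4 = 2^2·1; with 5 mod 8 = 5, (2/5) = -1; sign now +1; continue with (1/5)
reached (1/5) = 1, so the symbol is +1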